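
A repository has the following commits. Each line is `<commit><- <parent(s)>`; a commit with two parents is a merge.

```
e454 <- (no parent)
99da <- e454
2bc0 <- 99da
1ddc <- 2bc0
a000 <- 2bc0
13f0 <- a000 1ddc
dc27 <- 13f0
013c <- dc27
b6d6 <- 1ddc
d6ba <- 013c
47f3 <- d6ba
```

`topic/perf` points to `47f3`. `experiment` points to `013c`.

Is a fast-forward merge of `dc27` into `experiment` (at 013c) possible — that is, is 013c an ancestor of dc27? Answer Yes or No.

A fast-forward from 013c to dc27 is possible iff 013c is an ancestor of dc27.
Ancestors of dc27: {13f0, 1ddc, 2bc0, 99da, a000, dc27, e454}.
013c is not among them, so fast-forward is not possible.

No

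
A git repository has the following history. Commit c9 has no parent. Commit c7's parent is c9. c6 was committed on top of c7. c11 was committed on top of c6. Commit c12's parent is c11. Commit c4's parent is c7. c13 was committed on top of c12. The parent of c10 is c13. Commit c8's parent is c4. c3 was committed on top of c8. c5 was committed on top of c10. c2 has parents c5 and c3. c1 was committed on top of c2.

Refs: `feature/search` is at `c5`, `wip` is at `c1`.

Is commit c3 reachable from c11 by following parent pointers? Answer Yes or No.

Ancestors of c11: {c11, c6, c7, c9}.
c3 is not in that set, so it is not an ancestor of c11.

No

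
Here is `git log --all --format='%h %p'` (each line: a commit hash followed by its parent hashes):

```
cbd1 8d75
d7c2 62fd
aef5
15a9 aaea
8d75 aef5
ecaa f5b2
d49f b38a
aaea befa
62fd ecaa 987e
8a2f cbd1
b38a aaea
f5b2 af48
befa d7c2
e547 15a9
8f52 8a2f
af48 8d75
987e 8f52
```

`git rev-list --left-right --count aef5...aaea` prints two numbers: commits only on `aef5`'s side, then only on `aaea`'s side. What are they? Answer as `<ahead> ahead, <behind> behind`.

0 ahead, 12 behind

Reachable from aef5: {aef5}.
Reachable from aaea: {62fd, 8a2f, 8d75, 8f52, 987e, aaea, aef5, af48, befa, cbd1, d7c2, ecaa, f5b2}.
Only in aef5's history (ahead): {} — 0.
Only in aaea's history (behind): {62fd, 8a2f, 8d75, 8f52, 987e, aaea, af48, befa, cbd1, d7c2, ecaa, f5b2} — 12.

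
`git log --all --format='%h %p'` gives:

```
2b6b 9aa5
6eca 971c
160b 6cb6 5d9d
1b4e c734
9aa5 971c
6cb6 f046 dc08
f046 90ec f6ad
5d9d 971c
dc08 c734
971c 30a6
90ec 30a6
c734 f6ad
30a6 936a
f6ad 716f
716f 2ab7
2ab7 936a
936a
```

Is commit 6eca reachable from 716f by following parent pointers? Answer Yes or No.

No

Ancestors of 716f: {2ab7, 716f, 936a}.
6eca is not in that set, so it is not an ancestor of 716f.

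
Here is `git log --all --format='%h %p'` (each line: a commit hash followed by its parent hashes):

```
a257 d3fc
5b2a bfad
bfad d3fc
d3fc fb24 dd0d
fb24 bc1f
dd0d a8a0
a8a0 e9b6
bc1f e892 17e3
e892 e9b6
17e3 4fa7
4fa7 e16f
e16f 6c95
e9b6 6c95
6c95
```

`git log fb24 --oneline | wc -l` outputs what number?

8

Walking parent pointers from fb24: reachable set = {17e3, 4fa7, 6c95, bc1f, e16f, e892, e9b6, fb24}.
That is 8 commits.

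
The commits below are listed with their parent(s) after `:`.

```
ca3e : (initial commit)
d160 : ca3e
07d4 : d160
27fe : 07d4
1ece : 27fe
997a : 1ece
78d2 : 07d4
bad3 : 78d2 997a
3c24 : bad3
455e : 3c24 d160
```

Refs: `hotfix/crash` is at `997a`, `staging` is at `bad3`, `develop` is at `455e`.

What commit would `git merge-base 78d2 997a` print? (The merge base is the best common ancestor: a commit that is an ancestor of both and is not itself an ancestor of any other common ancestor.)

07d4

Ancestors of 78d2: {07d4, 78d2, ca3e, d160}.
Ancestors of 997a: {07d4, 1ece, 27fe, 997a, ca3e, d160}.
Common ancestors: {07d4, ca3e, d160}.
Among these, 07d4 is not an ancestor of any other common ancestor — it is the merge base.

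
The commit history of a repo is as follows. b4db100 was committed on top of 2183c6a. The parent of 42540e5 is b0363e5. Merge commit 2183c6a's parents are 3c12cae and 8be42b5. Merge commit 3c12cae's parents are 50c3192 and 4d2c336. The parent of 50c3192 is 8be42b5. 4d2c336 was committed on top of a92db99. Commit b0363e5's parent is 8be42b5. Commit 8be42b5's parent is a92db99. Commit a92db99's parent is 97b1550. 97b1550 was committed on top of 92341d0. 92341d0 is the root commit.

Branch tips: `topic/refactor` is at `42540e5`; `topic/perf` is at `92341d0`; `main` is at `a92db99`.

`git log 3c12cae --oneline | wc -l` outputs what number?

Walking parent pointers from 3c12cae: reachable set = {3c12cae, 4d2c336, 50c3192, 8be42b5, 92341d0, 97b1550, a92db99}.
That is 7 commits.

7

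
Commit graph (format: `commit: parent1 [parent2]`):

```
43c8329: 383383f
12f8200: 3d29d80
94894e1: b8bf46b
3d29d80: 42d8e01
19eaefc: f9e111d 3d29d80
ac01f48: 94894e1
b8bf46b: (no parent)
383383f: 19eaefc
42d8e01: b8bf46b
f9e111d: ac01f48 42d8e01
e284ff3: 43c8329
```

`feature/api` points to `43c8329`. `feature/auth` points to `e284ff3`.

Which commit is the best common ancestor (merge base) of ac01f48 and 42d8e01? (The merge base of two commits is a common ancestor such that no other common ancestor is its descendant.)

b8bf46b

Ancestors of ac01f48: {94894e1, ac01f48, b8bf46b}.
Ancestors of 42d8e01: {42d8e01, b8bf46b}.
Common ancestors: {b8bf46b}.
The only common ancestor is b8bf46b, so it is the merge base.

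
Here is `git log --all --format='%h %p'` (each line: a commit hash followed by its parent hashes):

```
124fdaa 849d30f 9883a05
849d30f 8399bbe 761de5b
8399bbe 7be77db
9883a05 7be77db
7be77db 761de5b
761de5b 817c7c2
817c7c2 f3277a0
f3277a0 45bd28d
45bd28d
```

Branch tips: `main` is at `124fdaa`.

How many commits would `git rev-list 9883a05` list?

Walking parent pointers from 9883a05: reachable set = {45bd28d, 761de5b, 7be77db, 817c7c2, 9883a05, f3277a0}.
That is 6 commits.

6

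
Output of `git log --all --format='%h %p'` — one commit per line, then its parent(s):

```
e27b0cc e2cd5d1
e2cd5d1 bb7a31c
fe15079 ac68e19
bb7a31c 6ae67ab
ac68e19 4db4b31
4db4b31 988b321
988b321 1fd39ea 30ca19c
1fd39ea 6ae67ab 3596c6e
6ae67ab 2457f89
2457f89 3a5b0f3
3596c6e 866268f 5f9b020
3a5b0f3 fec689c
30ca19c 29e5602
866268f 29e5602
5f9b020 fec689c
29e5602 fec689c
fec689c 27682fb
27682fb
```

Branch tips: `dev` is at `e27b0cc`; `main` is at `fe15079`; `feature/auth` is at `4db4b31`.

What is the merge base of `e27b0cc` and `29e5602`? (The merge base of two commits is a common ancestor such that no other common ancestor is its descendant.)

fec689c

Ancestors of e27b0cc: {2457f89, 27682fb, 3a5b0f3, 6ae67ab, bb7a31c, e27b0cc, e2cd5d1, fec689c}.
Ancestors of 29e5602: {27682fb, 29e5602, fec689c}.
Common ancestors: {27682fb, fec689c}.
Among these, fec689c is not an ancestor of any other common ancestor — it is the merge base.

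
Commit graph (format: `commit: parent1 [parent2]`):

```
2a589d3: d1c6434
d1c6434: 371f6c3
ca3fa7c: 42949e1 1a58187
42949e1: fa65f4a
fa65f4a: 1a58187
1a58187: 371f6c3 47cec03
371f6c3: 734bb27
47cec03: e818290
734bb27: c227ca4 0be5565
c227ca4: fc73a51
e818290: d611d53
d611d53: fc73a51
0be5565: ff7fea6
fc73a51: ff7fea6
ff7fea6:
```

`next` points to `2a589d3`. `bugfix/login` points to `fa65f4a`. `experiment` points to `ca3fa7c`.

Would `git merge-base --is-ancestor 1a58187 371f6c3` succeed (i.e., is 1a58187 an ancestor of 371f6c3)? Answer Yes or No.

No

Ancestors of 371f6c3: {0be5565, 371f6c3, 734bb27, c227ca4, fc73a51, ff7fea6}.
1a58187 is not in that set, so it is not an ancestor of 371f6c3.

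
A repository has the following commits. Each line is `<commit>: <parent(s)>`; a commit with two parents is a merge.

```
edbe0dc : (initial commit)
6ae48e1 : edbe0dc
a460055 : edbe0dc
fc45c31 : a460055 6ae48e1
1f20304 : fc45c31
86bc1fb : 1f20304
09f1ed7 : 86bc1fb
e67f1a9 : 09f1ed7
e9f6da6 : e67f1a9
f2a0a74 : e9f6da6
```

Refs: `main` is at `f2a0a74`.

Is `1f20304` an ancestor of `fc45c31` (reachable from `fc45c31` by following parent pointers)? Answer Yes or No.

Ancestors of fc45c31: {6ae48e1, a460055, edbe0dc, fc45c31}.
1f20304 is not in that set, so it is not an ancestor of fc45c31.

No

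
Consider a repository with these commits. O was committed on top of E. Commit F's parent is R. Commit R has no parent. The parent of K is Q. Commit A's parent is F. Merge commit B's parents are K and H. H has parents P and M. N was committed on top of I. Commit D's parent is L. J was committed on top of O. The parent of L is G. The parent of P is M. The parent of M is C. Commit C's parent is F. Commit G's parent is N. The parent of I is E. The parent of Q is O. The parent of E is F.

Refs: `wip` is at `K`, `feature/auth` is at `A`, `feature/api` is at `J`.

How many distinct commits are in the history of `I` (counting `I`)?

4

Walking parent pointers from I: reachable set = {E, F, I, R}.
That is 4 commits.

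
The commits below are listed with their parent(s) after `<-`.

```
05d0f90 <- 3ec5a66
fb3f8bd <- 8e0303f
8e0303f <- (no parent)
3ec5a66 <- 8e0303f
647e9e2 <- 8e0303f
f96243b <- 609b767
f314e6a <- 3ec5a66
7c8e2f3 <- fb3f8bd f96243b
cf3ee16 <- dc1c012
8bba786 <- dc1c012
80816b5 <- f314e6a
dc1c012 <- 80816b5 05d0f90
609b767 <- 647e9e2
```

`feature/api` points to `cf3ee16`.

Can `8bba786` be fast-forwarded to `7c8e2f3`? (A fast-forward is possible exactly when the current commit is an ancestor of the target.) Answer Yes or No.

No

A fast-forward from 8bba786 to 7c8e2f3 is possible iff 8bba786 is an ancestor of 7c8e2f3.
Ancestors of 7c8e2f3: {609b767, 647e9e2, 7c8e2f3, 8e0303f, f96243b, fb3f8bd}.
8bba786 is not among them, so fast-forward is not possible.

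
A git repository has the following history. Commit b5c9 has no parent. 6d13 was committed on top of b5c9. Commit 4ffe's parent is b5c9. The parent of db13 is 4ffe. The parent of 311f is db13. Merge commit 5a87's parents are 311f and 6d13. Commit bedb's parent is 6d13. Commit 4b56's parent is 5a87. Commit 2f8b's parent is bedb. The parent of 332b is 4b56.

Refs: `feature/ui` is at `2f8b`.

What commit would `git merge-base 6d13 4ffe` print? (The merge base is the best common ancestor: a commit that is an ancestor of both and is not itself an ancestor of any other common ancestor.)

Ancestors of 6d13: {6d13, b5c9}.
Ancestors of 4ffe: {4ffe, b5c9}.
Common ancestors: {b5c9}.
The only common ancestor is b5c9, so it is the merge base.

b5c9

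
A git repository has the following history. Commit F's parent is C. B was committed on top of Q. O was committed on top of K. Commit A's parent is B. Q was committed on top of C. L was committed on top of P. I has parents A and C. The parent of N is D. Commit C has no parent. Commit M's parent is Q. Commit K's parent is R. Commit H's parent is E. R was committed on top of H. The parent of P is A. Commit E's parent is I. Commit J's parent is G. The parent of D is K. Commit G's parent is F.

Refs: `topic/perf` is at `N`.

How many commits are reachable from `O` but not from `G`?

9

Reachable from O: {A, B, C, E, H, I, K, O, Q, R}.
Reachable from G: {C, F, G}.
In O's history but not G's: {A, B, E, H, I, K, O, Q, R} — 9 commits.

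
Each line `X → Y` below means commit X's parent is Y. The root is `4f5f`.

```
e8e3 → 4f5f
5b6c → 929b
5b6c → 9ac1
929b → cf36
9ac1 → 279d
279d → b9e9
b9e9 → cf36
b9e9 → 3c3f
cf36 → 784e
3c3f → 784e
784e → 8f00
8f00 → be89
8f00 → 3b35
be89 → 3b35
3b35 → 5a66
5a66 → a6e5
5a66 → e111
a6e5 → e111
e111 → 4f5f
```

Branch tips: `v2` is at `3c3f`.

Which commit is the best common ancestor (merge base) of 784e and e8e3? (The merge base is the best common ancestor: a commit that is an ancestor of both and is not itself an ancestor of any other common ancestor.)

4f5f

Ancestors of 784e: {3b35, 4f5f, 5a66, 784e, 8f00, a6e5, be89, e111}.
Ancestors of e8e3: {4f5f, e8e3}.
Common ancestors: {4f5f}.
The only common ancestor is 4f5f, so it is the merge base.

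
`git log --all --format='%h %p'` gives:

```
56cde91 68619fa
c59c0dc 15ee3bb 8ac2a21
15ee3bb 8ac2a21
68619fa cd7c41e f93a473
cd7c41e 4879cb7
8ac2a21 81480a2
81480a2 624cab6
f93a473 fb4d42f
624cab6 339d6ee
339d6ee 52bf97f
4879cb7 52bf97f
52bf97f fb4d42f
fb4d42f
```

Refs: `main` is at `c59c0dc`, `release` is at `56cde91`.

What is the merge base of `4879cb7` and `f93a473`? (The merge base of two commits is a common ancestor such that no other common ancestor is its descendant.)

fb4d42f

Ancestors of 4879cb7: {4879cb7, 52bf97f, fb4d42f}.
Ancestors of f93a473: {f93a473, fb4d42f}.
Common ancestors: {fb4d42f}.
The only common ancestor is fb4d42f, so it is the merge base.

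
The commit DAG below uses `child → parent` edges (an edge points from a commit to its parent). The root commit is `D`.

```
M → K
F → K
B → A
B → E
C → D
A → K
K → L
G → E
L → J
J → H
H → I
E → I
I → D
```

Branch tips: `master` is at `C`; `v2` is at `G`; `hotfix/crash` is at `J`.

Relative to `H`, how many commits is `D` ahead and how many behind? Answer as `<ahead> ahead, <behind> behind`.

0 ahead, 2 behind

Reachable from D: {D}.
Reachable from H: {D, H, I}.
Only in D's history (ahead): {} — 0.
Only in H's history (behind): {H, I} — 2.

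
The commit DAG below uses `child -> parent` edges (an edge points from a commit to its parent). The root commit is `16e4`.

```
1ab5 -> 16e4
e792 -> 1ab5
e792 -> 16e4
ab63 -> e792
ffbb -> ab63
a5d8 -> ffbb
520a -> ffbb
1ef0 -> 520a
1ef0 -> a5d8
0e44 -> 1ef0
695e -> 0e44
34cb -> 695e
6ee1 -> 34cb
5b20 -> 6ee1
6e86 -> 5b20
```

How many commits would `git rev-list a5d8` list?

6

Walking parent pointers from a5d8: reachable set = {16e4, 1ab5, a5d8, ab63, e792, ffbb}.
That is 6 commits.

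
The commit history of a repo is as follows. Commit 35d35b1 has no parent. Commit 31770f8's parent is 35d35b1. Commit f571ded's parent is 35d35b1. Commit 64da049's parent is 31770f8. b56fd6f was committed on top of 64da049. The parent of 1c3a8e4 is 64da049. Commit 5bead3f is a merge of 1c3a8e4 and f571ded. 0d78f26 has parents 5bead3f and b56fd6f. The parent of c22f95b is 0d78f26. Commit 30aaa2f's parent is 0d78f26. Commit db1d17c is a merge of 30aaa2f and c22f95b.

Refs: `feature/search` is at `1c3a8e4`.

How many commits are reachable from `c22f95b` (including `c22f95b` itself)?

Walking parent pointers from c22f95b: reachable set = {0d78f26, 1c3a8e4, 31770f8, 35d35b1, 5bead3f, 64da049, b56fd6f, c22f95b, f571ded}.
That is 9 commits.

9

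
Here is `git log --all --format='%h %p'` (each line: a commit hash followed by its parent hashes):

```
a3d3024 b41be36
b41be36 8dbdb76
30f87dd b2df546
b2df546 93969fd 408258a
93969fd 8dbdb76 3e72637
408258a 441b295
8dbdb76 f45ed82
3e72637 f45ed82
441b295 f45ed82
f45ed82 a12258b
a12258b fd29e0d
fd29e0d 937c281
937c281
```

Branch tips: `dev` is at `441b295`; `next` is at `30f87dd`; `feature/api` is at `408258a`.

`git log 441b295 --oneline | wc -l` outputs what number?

5

Walking parent pointers from 441b295: reachable set = {441b295, 937c281, a12258b, f45ed82, fd29e0d}.
That is 5 commits.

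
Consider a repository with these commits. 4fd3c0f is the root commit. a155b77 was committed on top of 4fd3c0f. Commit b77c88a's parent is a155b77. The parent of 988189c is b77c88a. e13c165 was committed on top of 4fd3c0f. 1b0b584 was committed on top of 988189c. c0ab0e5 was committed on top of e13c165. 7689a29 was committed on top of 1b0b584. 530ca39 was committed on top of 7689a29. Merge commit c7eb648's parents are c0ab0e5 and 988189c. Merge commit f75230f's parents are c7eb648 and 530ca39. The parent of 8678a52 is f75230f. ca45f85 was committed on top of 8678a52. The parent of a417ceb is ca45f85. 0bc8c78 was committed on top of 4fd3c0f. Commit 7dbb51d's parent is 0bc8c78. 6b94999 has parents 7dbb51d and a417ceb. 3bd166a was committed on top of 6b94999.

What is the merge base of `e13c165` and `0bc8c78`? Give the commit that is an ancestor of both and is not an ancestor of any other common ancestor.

4fd3c0f

Ancestors of e13c165: {4fd3c0f, e13c165}.
Ancestors of 0bc8c78: {0bc8c78, 4fd3c0f}.
Common ancestors: {4fd3c0f}.
The only common ancestor is 4fd3c0f, so it is the merge base.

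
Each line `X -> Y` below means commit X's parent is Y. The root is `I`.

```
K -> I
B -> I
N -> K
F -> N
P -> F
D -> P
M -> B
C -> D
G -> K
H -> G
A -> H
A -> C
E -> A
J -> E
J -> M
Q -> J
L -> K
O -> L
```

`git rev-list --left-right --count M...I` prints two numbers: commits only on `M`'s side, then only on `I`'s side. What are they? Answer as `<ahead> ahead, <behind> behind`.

2 ahead, 0 behind

Reachable from M: {B, I, M}.
Reachable from I: {I}.
Only in M's history (ahead): {B, M} — 2.
Only in I's history (behind): {} — 0.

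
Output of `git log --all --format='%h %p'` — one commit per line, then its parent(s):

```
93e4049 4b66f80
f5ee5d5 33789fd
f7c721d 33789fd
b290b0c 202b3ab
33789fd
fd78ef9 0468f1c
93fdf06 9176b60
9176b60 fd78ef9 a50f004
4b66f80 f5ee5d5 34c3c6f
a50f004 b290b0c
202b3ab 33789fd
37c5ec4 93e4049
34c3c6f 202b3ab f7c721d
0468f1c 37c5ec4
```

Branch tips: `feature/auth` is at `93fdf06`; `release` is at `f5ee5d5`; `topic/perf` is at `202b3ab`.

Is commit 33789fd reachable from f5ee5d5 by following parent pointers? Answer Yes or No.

Yes

Ancestors of f5ee5d5 (commits reachable by following parents): {33789fd, f5ee5d5}.
33789fd is in that set, so it is an ancestor of f5ee5d5.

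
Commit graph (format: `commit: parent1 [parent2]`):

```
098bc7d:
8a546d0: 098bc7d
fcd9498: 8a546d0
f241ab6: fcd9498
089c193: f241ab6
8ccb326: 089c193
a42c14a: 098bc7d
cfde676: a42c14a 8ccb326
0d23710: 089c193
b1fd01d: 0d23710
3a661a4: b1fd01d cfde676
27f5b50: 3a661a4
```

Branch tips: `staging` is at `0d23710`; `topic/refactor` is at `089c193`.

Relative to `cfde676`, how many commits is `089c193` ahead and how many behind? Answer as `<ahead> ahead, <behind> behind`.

Reachable from 089c193: {089c193, 098bc7d, 8a546d0, f241ab6, fcd9498}.
Reachable from cfde676: {089c193, 098bc7d, 8a546d0, 8ccb326, a42c14a, cfde676, f241ab6, fcd9498}.
Only in 089c193's history (ahead): {} — 0.
Only in cfde676's history (behind): {8ccb326, a42c14a, cfde676} — 3.

0 ahead, 3 behind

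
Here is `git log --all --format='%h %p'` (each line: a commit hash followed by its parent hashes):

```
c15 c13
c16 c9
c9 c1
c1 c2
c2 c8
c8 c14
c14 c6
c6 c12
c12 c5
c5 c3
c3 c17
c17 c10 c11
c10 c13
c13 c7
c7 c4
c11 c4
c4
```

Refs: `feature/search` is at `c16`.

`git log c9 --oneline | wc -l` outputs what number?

15

Walking parent pointers from c9: reachable set = {c1, c10, c11, c12, c13, c14, c17, c2, c3, c4, c5, c6, c7, c8, c9}.
That is 15 commits.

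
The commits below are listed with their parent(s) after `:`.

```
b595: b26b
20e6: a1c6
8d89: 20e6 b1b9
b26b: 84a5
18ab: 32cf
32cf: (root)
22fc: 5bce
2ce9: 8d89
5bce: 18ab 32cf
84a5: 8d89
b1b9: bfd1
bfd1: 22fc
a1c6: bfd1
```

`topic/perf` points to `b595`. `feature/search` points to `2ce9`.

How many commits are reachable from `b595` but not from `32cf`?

11

Reachable from b595: {18ab, 20e6, 22fc, 32cf, 5bce, 84a5, 8d89, a1c6, b1b9, b26b, b595, bfd1}.
Reachable from 32cf: {32cf}.
In b595's history but not 32cf's: {18ab, 20e6, 22fc, 5bce, 84a5, 8d89, a1c6, b1b9, b26b, b595, bfd1} — 11 commits.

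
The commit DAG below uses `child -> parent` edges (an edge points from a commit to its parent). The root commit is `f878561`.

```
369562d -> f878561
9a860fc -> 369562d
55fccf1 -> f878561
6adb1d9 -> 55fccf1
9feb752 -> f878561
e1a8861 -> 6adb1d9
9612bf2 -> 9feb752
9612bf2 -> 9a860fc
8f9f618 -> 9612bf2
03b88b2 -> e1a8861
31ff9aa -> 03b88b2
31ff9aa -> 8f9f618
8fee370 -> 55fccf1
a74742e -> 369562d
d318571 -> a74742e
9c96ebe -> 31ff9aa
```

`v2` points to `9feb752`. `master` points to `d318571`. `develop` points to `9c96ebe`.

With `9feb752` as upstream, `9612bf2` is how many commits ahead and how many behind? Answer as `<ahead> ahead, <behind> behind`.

Reachable from 9612bf2: {369562d, 9612bf2, 9a860fc, 9feb752, f878561}.
Reachable from 9feb752: {9feb752, f878561}.
Only in 9612bf2's history (ahead): {369562d, 9612bf2, 9a860fc} — 3.
Only in 9feb752's history (behind): {} — 0.

3 ahead, 0 behind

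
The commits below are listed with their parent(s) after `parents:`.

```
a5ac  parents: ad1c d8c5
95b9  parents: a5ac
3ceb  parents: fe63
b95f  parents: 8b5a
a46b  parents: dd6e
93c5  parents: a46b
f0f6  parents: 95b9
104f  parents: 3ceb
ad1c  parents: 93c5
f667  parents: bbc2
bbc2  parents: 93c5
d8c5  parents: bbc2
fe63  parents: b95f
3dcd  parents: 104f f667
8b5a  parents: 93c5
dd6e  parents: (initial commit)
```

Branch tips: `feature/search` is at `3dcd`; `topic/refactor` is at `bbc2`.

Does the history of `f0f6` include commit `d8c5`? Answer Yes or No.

Yes

Ancestors of f0f6 (commits reachable by following parents): {93c5, 95b9, a46b, a5ac, ad1c, bbc2, d8c5, dd6e, f0f6}.
d8c5 is in that set, so it is an ancestor of f0f6.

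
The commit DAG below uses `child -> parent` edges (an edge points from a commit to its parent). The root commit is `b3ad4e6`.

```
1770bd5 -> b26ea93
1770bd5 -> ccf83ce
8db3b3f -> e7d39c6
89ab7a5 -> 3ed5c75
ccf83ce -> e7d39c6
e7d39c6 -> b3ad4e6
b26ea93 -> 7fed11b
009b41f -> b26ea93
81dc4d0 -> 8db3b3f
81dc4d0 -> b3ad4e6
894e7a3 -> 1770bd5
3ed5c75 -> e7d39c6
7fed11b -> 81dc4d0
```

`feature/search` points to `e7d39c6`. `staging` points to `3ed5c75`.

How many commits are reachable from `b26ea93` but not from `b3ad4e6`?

Reachable from b26ea93: {7fed11b, 81dc4d0, 8db3b3f, b26ea93, b3ad4e6, e7d39c6}.
Reachable from b3ad4e6: {b3ad4e6}.
In b26ea93's history but not b3ad4e6's: {7fed11b, 81dc4d0, 8db3b3f, b26ea93, e7d39c6} — 5 commits.

5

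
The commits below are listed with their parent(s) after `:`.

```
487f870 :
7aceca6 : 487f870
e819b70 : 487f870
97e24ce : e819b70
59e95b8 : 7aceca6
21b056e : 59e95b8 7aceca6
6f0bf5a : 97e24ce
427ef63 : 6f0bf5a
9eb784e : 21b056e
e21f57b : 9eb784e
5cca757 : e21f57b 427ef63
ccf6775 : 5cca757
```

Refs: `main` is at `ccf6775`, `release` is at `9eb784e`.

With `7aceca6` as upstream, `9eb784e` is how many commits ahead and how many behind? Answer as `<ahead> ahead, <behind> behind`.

Reachable from 9eb784e: {21b056e, 487f870, 59e95b8, 7aceca6, 9eb784e}.
Reachable from 7aceca6: {487f870, 7aceca6}.
Only in 9eb784e's history (ahead): {21b056e, 59e95b8, 9eb784e} — 3.
Only in 7aceca6's history (behind): {} — 0.

3 ahead, 0 behind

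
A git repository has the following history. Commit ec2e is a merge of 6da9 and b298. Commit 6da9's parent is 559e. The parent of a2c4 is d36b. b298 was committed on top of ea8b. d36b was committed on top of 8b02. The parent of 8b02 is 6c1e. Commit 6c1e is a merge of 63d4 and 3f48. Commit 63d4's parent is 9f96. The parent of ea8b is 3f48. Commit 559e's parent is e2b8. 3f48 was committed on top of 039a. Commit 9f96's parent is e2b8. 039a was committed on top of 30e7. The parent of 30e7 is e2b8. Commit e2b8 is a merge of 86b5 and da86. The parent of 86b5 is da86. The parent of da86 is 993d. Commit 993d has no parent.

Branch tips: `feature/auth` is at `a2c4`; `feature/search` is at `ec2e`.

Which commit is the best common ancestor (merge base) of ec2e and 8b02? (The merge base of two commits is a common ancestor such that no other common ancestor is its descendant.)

3f48

Ancestors of ec2e: {039a, 30e7, 3f48, 559e, 6da9, 86b5, 993d, b298, da86, e2b8, ea8b, ec2e}.
Ancestors of 8b02: {039a, 30e7, 3f48, 63d4, 6c1e, 86b5, 8b02, 993d, 9f96, da86, e2b8}.
Common ancestors: {039a, 30e7, 3f48, 86b5, 993d, da86, e2b8}.
Among these, 3f48 is not an ancestor of any other common ancestor — it is the merge base.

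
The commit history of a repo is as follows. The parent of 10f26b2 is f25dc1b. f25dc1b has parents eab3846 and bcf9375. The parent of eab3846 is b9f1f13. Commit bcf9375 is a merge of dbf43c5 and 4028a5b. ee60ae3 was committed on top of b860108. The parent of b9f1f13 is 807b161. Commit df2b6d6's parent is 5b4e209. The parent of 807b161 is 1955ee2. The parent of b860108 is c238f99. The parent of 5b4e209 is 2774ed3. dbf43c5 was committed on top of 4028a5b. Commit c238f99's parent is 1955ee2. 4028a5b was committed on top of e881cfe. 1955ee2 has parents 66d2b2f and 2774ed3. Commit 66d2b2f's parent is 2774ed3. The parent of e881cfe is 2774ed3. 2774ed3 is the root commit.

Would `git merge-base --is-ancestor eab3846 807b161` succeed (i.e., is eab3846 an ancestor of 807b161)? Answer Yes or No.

No

Ancestors of 807b161: {1955ee2, 2774ed3, 66d2b2f, 807b161}.
eab3846 is not in that set, so it is not an ancestor of 807b161.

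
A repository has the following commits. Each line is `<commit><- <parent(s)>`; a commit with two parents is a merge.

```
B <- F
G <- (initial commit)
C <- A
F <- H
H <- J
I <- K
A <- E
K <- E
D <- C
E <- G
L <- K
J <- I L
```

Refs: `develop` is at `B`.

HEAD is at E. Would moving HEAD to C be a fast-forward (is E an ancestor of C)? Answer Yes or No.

A fast-forward from E to C is possible iff E is an ancestor of C.
Ancestors of C: {A, C, E, G}.
E is among them, so fast-forward is possible.

Yes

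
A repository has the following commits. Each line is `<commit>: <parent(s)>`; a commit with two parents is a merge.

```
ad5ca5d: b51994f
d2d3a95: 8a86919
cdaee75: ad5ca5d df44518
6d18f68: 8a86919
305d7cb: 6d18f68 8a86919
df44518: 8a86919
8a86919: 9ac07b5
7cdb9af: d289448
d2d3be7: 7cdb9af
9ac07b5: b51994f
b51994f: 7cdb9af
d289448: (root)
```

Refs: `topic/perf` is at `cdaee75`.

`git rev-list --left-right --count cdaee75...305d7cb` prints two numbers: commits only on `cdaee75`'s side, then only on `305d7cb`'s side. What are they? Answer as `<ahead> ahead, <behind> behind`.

Reachable from cdaee75: {7cdb9af, 8a86919, 9ac07b5, ad5ca5d, b51994f, cdaee75, d289448, df44518}.
Reachable from 305d7cb: {305d7cb, 6d18f68, 7cdb9af, 8a86919, 9ac07b5, b51994f, d289448}.
Only in cdaee75's history (ahead): {ad5ca5d, cdaee75, df44518} — 3.
Only in 305d7cb's history (behind): {305d7cb, 6d18f68} — 2.

3 ahead, 2 behind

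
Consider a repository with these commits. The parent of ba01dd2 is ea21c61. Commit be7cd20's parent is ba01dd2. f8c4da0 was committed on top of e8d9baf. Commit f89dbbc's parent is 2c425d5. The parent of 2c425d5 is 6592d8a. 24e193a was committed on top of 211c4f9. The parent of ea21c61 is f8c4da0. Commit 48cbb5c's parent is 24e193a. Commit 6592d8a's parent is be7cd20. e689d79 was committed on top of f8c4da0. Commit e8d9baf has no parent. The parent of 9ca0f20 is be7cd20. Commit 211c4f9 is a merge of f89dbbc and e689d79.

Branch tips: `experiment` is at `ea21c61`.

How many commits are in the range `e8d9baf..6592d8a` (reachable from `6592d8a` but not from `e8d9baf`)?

Reachable from 6592d8a: {6592d8a, ba01dd2, be7cd20, e8d9baf, ea21c61, f8c4da0}.
Reachable from e8d9baf: {e8d9baf}.
In 6592d8a's history but not e8d9baf's: {6592d8a, ba01dd2, be7cd20, ea21c61, f8c4da0} — 5 commits.

5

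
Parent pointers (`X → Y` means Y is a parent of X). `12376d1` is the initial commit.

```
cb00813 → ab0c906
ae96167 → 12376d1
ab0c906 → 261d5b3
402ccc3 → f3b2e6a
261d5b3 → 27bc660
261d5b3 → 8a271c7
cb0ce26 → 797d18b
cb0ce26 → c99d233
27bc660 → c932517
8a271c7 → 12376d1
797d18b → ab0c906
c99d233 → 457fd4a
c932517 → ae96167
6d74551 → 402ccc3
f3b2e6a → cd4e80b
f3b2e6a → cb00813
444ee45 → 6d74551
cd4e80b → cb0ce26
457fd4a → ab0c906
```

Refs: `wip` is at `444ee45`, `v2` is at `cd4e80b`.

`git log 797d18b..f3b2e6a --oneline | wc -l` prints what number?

6

Reachable from f3b2e6a: {12376d1, 261d5b3, 27bc660, 457fd4a, 797d18b, 8a271c7, ab0c906, ae96167, c932517, c99d233, cb00813, cb0ce26, cd4e80b, f3b2e6a}.
Reachable from 797d18b: {12376d1, 261d5b3, 27bc660, 797d18b, 8a271c7, ab0c906, ae96167, c932517}.
In f3b2e6a's history but not 797d18b's: {457fd4a, c99d233, cb00813, cb0ce26, cd4e80b, f3b2e6a} — 6 commits.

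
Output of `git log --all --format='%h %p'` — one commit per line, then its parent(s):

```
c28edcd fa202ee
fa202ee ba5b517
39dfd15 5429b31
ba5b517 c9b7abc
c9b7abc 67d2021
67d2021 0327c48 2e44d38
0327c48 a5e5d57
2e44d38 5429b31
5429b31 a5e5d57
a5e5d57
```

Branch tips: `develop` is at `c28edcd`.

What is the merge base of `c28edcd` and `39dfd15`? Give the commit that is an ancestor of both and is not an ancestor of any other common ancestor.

Ancestors of c28edcd: {0327c48, 2e44d38, 5429b31, 67d2021, a5e5d57, ba5b517, c28edcd, c9b7abc, fa202ee}.
Ancestors of 39dfd15: {39dfd15, 5429b31, a5e5d57}.
Common ancestors: {5429b31, a5e5d57}.
Among these, 5429b31 is not an ancestor of any other common ancestor — it is the merge base.

5429b31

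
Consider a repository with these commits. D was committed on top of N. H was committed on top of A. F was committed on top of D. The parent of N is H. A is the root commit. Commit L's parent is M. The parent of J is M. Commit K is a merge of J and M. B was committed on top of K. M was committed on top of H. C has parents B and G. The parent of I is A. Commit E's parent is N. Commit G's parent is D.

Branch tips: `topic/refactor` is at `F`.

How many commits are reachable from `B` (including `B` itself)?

Walking parent pointers from B: reachable set = {A, B, H, J, K, M}.
That is 6 commits.

6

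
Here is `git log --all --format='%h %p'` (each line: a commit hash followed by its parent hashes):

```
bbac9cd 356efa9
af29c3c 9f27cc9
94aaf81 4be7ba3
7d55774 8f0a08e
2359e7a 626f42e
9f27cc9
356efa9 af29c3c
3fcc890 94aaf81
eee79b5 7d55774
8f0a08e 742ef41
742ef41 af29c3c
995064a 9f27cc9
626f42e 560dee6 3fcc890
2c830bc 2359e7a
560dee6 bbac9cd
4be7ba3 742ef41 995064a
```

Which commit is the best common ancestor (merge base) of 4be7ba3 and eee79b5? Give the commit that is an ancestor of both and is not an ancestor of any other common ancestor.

Ancestors of 4be7ba3: {4be7ba3, 742ef41, 995064a, 9f27cc9, af29c3c}.
Ancestors of eee79b5: {742ef41, 7d55774, 8f0a08e, 9f27cc9, af29c3c, eee79b5}.
Common ancestors: {742ef41, 9f27cc9, af29c3c}.
Among these, 742ef41 is not an ancestor of any other common ancestor — it is the merge base.

742ef41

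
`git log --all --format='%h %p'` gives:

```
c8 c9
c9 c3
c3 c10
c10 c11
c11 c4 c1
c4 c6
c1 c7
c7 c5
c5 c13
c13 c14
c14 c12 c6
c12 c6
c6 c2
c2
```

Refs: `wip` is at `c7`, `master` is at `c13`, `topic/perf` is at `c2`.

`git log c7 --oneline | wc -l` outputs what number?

Walking parent pointers from c7: reachable set = {c12, c13, c14, c2, c5, c6, c7}.
That is 7 commits.

7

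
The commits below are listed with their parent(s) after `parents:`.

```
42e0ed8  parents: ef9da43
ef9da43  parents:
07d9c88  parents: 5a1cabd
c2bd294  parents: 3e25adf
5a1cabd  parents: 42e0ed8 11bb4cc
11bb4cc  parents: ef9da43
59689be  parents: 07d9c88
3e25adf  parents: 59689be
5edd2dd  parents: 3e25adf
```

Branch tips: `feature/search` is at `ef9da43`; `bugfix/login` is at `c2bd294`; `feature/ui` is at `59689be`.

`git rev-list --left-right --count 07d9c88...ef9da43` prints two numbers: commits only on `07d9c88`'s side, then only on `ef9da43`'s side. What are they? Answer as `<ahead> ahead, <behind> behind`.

4 ahead, 0 behind

Reachable from 07d9c88: {07d9c88, 11bb4cc, 42e0ed8, 5a1cabd, ef9da43}.
Reachable from ef9da43: {ef9da43}.
Only in 07d9c88's history (ahead): {07d9c88, 11bb4cc, 42e0ed8, 5a1cabd} — 4.
Only in ef9da43's history (behind): {} — 0.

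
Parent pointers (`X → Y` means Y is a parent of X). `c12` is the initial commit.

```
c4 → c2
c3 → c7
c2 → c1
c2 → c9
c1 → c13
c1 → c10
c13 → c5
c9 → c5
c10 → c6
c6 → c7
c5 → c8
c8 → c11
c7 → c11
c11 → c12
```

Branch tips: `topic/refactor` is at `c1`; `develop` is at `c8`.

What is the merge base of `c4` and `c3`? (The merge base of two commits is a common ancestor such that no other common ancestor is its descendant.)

c7

Ancestors of c4: {c1, c10, c11, c12, c13, c2, c4, c5, c6, c7, c8, c9}.
Ancestors of c3: {c11, c12, c3, c7}.
Common ancestors: {c11, c12, c7}.
Among these, c7 is not an ancestor of any other common ancestor — it is the merge base.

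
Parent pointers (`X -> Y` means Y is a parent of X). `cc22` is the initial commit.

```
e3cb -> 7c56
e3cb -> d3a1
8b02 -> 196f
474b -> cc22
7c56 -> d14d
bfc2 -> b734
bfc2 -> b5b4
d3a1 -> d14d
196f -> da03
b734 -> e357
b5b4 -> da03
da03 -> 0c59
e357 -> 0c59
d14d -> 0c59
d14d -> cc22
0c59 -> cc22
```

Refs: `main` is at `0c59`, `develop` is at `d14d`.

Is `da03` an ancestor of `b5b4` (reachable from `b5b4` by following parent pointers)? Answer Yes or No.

Yes

Ancestors of b5b4 (commits reachable by following parents): {0c59, b5b4, cc22, da03}.
da03 is in that set, so it is an ancestor of b5b4.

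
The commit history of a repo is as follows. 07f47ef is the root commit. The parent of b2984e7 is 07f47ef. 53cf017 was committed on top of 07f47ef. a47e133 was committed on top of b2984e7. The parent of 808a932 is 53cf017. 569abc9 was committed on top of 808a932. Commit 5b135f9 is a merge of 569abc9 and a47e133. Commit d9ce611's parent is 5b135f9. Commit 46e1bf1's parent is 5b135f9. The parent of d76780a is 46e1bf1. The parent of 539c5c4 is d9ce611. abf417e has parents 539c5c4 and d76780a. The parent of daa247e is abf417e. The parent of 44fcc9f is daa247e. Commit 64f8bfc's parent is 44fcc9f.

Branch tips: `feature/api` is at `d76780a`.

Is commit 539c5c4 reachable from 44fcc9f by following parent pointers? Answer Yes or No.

Yes

Ancestors of 44fcc9f (commits reachable by following parents): {07f47ef, 44fcc9f, 46e1bf1, 539c5c4, 53cf017, 569abc9, 5b135f9, 808a932, a47e133, abf417e, b2984e7, d76780a, d9ce611, daa247e}.
539c5c4 is in that set, so it is an ancestor of 44fcc9f.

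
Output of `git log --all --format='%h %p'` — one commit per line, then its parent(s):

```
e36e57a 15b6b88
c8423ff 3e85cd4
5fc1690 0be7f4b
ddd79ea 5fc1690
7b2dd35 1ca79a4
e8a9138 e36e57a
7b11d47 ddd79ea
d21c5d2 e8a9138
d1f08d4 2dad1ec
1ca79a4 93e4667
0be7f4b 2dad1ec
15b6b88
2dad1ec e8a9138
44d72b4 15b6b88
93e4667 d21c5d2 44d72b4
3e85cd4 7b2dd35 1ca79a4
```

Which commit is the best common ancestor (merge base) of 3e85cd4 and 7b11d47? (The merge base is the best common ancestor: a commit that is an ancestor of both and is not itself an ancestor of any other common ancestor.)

e8a9138

Ancestors of 3e85cd4: {15b6b88, 1ca79a4, 3e85cd4, 44d72b4, 7b2dd35, 93e4667, d21c5d2, e36e57a, e8a9138}.
Ancestors of 7b11d47: {0be7f4b, 15b6b88, 2dad1ec, 5fc1690, 7b11d47, ddd79ea, e36e57a, e8a9138}.
Common ancestors: {15b6b88, e36e57a, e8a9138}.
Among these, e8a9138 is not an ancestor of any other common ancestor — it is the merge base.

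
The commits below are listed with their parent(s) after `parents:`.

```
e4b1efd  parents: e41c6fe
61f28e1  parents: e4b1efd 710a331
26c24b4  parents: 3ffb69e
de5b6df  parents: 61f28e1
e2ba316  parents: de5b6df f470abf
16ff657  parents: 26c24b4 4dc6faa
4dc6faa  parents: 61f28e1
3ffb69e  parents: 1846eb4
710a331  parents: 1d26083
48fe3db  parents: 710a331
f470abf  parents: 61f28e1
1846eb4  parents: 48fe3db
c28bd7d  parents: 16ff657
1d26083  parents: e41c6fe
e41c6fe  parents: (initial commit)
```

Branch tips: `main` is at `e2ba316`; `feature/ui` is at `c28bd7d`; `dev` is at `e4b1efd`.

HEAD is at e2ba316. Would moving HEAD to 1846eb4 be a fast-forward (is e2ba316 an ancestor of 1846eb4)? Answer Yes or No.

A fast-forward from e2ba316 to 1846eb4 is possible iff e2ba316 is an ancestor of 1846eb4.
Ancestors of 1846eb4: {1846eb4, 1d26083, 48fe3db, 710a331, e41c6fe}.
e2ba316 is not among them, so fast-forward is not possible.

No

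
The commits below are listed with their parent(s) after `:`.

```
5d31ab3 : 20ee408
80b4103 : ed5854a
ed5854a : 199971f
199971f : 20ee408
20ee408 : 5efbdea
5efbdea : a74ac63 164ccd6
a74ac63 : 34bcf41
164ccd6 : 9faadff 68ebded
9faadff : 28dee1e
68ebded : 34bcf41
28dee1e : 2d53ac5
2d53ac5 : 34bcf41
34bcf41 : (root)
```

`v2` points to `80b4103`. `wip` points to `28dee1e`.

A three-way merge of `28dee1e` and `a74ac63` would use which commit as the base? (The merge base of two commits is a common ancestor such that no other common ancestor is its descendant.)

Ancestors of 28dee1e: {28dee1e, 2d53ac5, 34bcf41}.
Ancestors of a74ac63: {34bcf41, a74ac63}.
Common ancestors: {34bcf41}.
The only common ancestor is 34bcf41, so it is the merge base.

34bcf41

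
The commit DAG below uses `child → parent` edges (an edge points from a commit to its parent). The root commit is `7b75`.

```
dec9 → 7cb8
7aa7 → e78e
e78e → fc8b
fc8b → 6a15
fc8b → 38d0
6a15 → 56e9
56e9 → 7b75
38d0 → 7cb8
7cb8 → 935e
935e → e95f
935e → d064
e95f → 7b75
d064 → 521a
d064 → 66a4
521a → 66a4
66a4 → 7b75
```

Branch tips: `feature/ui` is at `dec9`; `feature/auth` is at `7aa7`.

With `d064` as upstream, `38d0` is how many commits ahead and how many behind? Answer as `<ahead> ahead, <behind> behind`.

Reachable from 38d0: {38d0, 521a, 66a4, 7b75, 7cb8, 935e, d064, e95f}.
Reachable from d064: {521a, 66a4, 7b75, d064}.
Only in 38d0's history (ahead): {38d0, 7cb8, 935e, e95f} — 4.
Only in d064's history (behind): {} — 0.

4 ahead, 0 behind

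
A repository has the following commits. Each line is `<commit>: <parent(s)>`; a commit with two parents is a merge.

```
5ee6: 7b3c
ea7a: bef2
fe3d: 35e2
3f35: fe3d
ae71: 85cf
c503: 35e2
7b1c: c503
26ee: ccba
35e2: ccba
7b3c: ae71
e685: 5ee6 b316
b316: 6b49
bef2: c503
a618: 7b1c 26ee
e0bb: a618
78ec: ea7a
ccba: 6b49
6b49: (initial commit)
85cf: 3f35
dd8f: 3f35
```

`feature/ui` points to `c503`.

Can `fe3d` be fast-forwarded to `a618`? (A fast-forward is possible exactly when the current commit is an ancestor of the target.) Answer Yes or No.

A fast-forward from fe3d to a618 is possible iff fe3d is an ancestor of a618.
Ancestors of a618: {26ee, 35e2, 6b49, 7b1c, a618, c503, ccba}.
fe3d is not among them, so fast-forward is not possible.

No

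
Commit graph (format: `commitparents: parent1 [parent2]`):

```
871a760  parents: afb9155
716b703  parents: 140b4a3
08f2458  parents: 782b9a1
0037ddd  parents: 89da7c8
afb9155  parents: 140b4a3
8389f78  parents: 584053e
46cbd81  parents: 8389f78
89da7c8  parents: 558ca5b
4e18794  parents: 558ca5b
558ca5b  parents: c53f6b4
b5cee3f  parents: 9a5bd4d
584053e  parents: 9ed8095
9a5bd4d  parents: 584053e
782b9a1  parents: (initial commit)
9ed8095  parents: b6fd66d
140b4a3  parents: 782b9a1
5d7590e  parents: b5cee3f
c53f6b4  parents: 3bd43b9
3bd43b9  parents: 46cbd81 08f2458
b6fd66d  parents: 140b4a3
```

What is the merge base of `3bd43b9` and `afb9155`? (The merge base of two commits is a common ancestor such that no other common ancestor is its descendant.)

Ancestors of 3bd43b9: {08f2458, 140b4a3, 3bd43b9, 46cbd81, 584053e, 782b9a1, 8389f78, 9ed8095, b6fd66d}.
Ancestors of afb9155: {140b4a3, 782b9a1, afb9155}.
Common ancestors: {140b4a3, 782b9a1}.
Among these, 140b4a3 is not an ancestor of any other common ancestor — it is the merge base.

140b4a3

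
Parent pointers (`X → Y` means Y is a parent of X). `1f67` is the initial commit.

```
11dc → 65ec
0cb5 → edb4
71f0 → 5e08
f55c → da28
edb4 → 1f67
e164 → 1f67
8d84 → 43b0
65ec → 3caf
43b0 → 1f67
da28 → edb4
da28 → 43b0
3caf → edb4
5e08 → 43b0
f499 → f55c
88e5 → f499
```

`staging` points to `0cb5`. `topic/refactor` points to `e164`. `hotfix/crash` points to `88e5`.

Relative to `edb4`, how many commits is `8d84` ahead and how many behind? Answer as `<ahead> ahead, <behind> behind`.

Reachable from 8d84: {1f67, 43b0, 8d84}.
Reachable from edb4: {1f67, edb4}.
Only in 8d84's history (ahead): {43b0, 8d84} — 2.
Only in edb4's history (behind): {edb4} — 1.

2 ahead, 1 behind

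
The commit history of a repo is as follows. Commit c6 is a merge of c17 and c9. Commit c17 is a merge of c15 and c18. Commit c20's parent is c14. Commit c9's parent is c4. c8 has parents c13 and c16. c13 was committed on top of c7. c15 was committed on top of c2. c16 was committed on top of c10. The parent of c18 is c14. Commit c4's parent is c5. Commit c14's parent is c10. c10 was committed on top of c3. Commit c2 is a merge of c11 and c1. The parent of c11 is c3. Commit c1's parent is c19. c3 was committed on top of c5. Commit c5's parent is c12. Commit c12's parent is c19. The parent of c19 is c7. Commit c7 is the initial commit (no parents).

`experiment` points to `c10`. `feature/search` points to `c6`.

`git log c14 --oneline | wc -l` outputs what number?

7

Walking parent pointers from c14: reachable set = {c10, c12, c14, c19, c3, c5, c7}.
That is 7 commits.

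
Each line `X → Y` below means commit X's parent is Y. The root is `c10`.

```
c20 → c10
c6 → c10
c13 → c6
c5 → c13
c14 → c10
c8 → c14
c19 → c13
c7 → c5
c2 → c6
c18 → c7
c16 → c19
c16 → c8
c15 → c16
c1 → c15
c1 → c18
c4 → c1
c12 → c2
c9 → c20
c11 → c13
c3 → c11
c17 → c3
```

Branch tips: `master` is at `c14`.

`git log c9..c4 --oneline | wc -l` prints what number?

12

Reachable from c4: {c1, c10, c13, c14, c15, c16, c18, c19, c4, c5, c6, c7, c8}.
Reachable from c9: {c10, c20, c9}.
In c4's history but not c9's: {c1, c13, c14, c15, c16, c18, c19, c4, c5, c6, c7, c8} — 12 commits.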